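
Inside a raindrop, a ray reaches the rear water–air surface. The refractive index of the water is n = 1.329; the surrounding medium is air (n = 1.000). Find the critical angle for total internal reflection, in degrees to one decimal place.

48.8°

sin θ_c = n_air / n = 1.000 / 1.329 = 0.7524.
θ_c = arcsin(0.7524) = 48.80°.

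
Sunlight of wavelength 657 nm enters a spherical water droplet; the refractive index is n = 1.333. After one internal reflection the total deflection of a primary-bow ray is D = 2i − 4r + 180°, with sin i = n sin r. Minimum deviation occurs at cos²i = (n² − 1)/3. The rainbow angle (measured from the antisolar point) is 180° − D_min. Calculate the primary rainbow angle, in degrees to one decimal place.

cos²i = (1.77689 − 1)/3 = 0.25896; i = arccos(0.50888) = 59.410°.
sin r = sin 59.410°/1.333 = 0.64579; r = 40.225°.
D_min = 2·59.410° − 4·40.225° + 180° = 137.922°.
Rainbow angle = 180° − D_min = 42.078°.

42.1°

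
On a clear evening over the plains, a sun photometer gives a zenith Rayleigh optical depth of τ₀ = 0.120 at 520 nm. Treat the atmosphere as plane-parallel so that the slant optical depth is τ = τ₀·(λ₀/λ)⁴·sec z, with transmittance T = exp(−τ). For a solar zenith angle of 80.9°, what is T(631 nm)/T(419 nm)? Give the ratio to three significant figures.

4.26

Airmass: sec 80.9° = 6.3228.
τ(631 nm) = 0.120 × (520/631)⁴ × 6.3228 = 0.120 × 0.4612 × 6.3228 = 0.3499.
τ(419 nm) = 0.120 × (520/419)⁴ × 6.3228 = 0.120 × 2.3722 × 6.3228 = 1.7999.
T(631)/T(419) = exp(τ_B − τ_A) = exp(1.4500) = 4.2629.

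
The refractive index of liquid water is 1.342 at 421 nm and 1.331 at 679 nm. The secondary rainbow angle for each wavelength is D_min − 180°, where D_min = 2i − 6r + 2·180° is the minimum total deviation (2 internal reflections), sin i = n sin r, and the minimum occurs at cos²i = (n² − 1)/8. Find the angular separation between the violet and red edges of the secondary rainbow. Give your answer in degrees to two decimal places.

2.86°

At 421 nm (n = 1.342): cos²i = 0.10012 → i = 71.554°, r = 44.981°, D_min = 233.222°, rainbow angle = 53.222°.
At 679 nm (n = 1.331): cos²i = 0.09645 → i = 71.907°, r = 45.575°, D_min = 230.365°, rainbow angle = 50.365°.
Angular width = |53.222° − 50.365°| = 2.857°.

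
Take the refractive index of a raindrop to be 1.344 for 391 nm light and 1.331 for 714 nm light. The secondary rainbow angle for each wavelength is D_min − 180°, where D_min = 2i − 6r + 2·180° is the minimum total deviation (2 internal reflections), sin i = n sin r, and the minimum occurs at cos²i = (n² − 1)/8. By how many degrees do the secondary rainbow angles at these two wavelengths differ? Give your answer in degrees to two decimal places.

3.37°

At 391 nm (n = 1.344): cos²i = 0.10079 → i = 71.490°, r = 44.874°, D_min = 233.733°, rainbow angle = 53.733°.
At 714 nm (n = 1.331): cos²i = 0.09645 → i = 71.907°, r = 45.575°, D_min = 230.365°, rainbow angle = 50.365°.
Angular width = |53.733° − 50.365°| = 3.368°.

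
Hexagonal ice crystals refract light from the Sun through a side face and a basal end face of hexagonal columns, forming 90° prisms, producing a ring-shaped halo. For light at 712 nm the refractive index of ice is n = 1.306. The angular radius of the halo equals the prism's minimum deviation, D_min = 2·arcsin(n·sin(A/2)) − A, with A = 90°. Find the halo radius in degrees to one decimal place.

n·sin(A/2) = 1.306 × sin 45° = 1.306 × 0.7071 = 0.9235.
D_min = 2·arcsin(0.9235) − 90° = 2 × 67.440° − 90° = 44.881°.

44.9°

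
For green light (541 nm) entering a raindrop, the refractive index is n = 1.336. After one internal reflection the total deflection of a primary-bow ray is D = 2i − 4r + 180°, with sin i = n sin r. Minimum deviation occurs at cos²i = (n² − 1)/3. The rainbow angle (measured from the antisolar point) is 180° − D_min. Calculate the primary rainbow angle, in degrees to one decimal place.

cos²i = (1.78490 − 1)/3 = 0.26163; i = arccos(0.51150) = 59.236°.
sin r = sin 59.236°/1.336 = 0.64318; r = 40.029°.
D_min = 2·59.236° − 4·40.029° + 180° = 138.356°.
Rainbow angle = 180° − D_min = 41.644°.

41.6°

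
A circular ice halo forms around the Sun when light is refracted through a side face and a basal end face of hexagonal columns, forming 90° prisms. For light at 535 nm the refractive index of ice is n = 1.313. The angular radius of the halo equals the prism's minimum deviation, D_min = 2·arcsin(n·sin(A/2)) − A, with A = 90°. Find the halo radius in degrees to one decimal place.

n·sin(A/2) = 1.313 × sin 45° = 1.313 × 0.7071 = 0.9284.
D_min = 2·arcsin(0.9284) − 90° = 2 × 68.192° − 90° = 46.383°.

46.4°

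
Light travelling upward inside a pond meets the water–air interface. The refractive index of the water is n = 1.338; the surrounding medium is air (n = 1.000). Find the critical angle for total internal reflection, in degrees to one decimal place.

48.4°

sin θ_c = n_air / n = 1.000 / 1.338 = 0.7474.
θ_c = arcsin(0.7474) = 48.36°.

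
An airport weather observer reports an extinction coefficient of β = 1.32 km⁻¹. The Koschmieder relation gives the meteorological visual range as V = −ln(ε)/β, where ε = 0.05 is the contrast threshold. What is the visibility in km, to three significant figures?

V = −ln(0.05) / 1.32 = 2.996 / 1.32 = 2.2695 km.

2.27 km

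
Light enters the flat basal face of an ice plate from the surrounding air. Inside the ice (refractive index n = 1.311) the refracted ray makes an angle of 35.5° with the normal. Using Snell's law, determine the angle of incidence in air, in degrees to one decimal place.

49.6°

Snell: sin θ_i = n · sin θ_r = 1.311 × sin 35.5° = 1.311 × 0.5807 = 0.7613.
θ_i = arcsin(0.7613) = 49.58°.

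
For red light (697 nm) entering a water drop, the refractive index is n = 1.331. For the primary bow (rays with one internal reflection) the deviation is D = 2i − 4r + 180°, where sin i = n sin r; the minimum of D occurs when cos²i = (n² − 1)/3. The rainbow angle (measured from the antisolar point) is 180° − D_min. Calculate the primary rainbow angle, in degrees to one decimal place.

cos²i = (1.77156 − 1)/3 = 0.25719; i = arccos(0.50714) = 59.527°.
sin r = sin 59.527°/1.331 = 0.64753; r = 40.356°.
D_min = 2·59.527° − 4·40.356° + 180° = 137.630°.
Rainbow angle = 180° − D_min = 42.370°.

42.4°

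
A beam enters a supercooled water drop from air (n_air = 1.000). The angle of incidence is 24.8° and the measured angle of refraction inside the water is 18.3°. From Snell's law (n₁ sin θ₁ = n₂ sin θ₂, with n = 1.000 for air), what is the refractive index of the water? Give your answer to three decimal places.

n = sin θ_i / sin θ_r = sin 24.8° / sin 18.3° = 0.4195 / 0.3140 = 1.3359.

1.336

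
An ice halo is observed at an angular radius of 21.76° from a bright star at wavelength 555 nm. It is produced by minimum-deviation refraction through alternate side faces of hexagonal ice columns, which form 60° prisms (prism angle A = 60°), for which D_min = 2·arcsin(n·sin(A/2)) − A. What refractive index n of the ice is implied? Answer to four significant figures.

Rearranging: n = sin((D_min + A)/2) / sin(A/2).
(D_min + A)/2 = (21.76° + 60°)/2 = 40.880°.
n = sin 40.880° / sin 30° = 0.6545 / 0.5000 = 1.3090.

1.309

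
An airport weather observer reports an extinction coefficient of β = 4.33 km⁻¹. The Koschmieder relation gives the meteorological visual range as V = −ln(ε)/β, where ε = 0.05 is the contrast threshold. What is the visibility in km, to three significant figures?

0.692 km

V = −ln(0.05) / 4.33 = 2.996 / 4.33 = 0.6919 km.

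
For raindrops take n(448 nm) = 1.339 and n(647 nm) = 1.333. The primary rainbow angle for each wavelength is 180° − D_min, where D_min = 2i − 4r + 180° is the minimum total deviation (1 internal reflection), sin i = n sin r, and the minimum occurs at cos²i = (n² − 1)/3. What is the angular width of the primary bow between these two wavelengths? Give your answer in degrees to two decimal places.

0.86°

At 448 nm (n = 1.339): cos²i = 0.26431 → i = 59.062°, r = 39.834°, D_min = 138.786°, rainbow angle = 41.214°.
At 647 nm (n = 1.333): cos²i = 0.25896 → i = 59.410°, r = 40.225°, D_min = 137.922°, rainbow angle = 42.078°.
Angular width = |41.214° − 42.078°| = 0.865°.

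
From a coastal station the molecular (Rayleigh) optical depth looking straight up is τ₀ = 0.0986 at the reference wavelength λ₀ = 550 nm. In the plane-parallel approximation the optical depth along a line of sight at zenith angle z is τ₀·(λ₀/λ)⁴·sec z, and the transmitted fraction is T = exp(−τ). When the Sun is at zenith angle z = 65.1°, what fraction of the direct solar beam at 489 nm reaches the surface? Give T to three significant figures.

sec 65.1° = 2.3751.
τ = 0.0986 × (550/489)⁴ × 2.3751 = 0.0986 × 1.6004 × 2.3751 = 0.3748.
T = exp(−0.3748) = 0.6874.

0.687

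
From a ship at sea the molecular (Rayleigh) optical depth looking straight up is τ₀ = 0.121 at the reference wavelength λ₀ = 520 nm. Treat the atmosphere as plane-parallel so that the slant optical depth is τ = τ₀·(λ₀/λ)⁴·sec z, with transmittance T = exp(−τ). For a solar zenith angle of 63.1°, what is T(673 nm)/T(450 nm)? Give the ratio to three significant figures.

Airmass: sec 63.1° = 2.2103.
τ(673 nm) = 0.121 × (520/673)⁴ × 2.2103 = 0.121 × 0.3564 × 2.2103 = 0.0953.
τ(450 nm) = 0.121 × (520/450)⁴ × 2.2103 = 0.121 × 1.7830 × 2.2103 = 0.4769.
T(673)/T(450) = exp(τ_B − τ_A) = exp(0.3815) = 1.4645.

1.46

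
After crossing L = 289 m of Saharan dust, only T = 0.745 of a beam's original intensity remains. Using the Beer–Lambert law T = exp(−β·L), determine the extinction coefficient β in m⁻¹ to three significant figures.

Beer–Lambert: T = exp(−βL) ⇒ β = −ln(T)/L = −ln(0.745)/289 = 0.2944/289 = 0.001019 m⁻¹.

0.00102 m⁻¹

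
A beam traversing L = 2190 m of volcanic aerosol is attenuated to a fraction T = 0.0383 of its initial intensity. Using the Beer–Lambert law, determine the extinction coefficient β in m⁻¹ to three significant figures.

Beer–Lambert: T = exp(−βL) ⇒ β = −ln(T)/L = −ln(0.0383)/2190 = 3.2623/2190 = 0.00149 m⁻¹.

0.00149 m⁻¹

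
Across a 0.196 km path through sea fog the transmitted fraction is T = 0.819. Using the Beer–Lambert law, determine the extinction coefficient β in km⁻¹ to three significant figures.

Beer–Lambert: T = exp(−βL) ⇒ β = −ln(T)/L = −ln(0.819)/0.196 = 0.1997/0.196 = 1.019 km⁻¹.

1.02 km⁻¹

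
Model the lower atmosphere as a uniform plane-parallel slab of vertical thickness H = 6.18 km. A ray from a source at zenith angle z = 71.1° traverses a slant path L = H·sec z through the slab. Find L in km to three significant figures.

19.1 km

sec z = 1/cos 71.1° = 3.0872.
L = 6.18 × 3.0872 = 19.079 km.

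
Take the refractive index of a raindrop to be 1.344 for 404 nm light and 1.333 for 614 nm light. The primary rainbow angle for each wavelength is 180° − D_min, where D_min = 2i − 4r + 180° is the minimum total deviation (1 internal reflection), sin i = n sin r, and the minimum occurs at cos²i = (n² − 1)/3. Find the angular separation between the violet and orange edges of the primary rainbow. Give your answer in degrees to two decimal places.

1.57°

At 404 nm (n = 1.344): cos²i = 0.26878 → i = 58.772°, r = 39.512°, D_min = 139.495°, rainbow angle = 40.505°.
At 614 nm (n = 1.333): cos²i = 0.25896 → i = 59.410°, r = 40.225°, D_min = 137.922°, rainbow angle = 42.078°.
Angular width = |40.505° − 42.078°| = 1.573°.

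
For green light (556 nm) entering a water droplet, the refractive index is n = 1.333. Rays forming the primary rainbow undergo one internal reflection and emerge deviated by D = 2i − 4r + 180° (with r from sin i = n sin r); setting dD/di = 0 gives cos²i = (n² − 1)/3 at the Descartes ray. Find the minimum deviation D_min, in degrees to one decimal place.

137.9°

cos²i = (1.77689 − 1)/3 = 0.25896; i = arccos(0.50888) = 59.410°.
sin r = sin 59.410°/1.333 = 0.64579; r = 40.225°.
D_min = 2·59.410° − 4·40.225° + 180° = 137.922°.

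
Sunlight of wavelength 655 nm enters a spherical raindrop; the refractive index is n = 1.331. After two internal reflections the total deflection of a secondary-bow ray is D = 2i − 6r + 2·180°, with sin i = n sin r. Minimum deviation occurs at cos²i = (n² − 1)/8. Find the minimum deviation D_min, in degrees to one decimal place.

230.4°

cos²i = (1.77156 − 1)/8 = 0.09645; i = arccos(0.31056) = 71.907°.
sin r = sin 71.907°/1.331 = 0.71417; r = 45.575°.
D_min = 2·71.907° − 6·45.575° + 360° = 230.365°.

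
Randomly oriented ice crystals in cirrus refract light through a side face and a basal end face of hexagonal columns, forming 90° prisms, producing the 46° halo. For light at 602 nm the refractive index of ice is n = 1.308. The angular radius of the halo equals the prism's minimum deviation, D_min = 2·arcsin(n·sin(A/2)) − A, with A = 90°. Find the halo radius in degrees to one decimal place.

n·sin(A/2) = 1.308 × sin 45° = 1.308 × 0.7071 = 0.9249.
D_min = 2·arcsin(0.9249) − 90° = 2 × 67.653° − 90° = 45.305°.

45.3°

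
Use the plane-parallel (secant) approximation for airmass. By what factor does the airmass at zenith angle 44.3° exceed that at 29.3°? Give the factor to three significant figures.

1.22

X(44.3°)/X(29.3°) = sec 44.3° / sec 29.3° = cos 29.3° / cos 44.3° = 0.8721/0.7157 = 1.2185.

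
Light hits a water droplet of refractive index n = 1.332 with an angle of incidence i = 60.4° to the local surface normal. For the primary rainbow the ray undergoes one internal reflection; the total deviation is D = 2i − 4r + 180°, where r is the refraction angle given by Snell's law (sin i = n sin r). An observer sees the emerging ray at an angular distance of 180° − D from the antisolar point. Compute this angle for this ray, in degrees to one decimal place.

sin r = sin 60.4° / 1.332 = 0.8695/1.332 = 0.6528; r = 40.75°.
D = 2·60.4° − 4·40.75° + 180° = 120.80° − 163.00° + 180° = 137.80°.
Angle from antisolar point = 180° − D = 42.20°.

42.2°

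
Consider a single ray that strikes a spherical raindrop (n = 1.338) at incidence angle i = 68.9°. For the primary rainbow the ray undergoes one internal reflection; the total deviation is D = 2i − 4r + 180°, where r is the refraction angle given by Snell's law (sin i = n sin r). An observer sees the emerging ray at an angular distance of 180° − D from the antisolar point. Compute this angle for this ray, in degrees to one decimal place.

39.0°

sin r = sin 68.9° / 1.338 = 0.9330/1.338 = 0.6973; r = 44.21°.
D = 2·68.9° − 4·44.21° + 180° = 137.80° − 176.84° + 180° = 140.96°.
Angle from antisolar point = 180° − D = 39.04°.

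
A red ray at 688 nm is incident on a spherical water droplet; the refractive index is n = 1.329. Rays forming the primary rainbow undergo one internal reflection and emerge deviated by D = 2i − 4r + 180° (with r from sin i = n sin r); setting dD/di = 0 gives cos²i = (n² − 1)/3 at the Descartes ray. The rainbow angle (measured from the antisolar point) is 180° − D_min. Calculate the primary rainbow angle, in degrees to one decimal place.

42.7°

cos²i = (1.76624 − 1)/3 = 0.25541; i = arccos(0.50538) = 59.643°.
sin r = sin 59.643°/1.329 = 0.64928; r = 40.487°.
D_min = 2·59.643° − 4·40.487° + 180° = 137.337°.
Rainbow angle = 180° − D_min = 42.663°.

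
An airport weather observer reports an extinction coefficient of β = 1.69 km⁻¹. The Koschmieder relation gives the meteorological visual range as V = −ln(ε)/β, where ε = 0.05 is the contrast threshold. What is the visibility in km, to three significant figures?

1.77 km

V = −ln(0.05) / 1.69 = 2.996 / 1.69 = 1.7726 km.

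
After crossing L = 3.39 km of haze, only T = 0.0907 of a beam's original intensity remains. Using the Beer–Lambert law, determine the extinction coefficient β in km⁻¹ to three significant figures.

0.708 km⁻¹

Beer–Lambert: T = exp(−βL) ⇒ β = −ln(T)/L = −ln(0.0907)/3.39 = 2.4002/3.39 = 0.708 km⁻¹.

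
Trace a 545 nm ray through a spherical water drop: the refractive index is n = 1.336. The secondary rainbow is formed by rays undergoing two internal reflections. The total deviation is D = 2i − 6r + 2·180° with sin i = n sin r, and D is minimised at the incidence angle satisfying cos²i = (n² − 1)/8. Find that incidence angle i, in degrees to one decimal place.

71.7°

cos²i = (1.336² − 1)/8 = (1.78490 − 1)/8 = 0.09811.
cos i = 0.31323, so i = 71.746°.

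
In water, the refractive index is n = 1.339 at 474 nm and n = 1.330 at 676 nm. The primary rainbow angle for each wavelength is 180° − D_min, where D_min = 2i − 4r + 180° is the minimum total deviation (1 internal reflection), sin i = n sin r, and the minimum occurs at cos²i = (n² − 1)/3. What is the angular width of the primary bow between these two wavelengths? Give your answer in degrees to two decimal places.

1.30°

At 474 nm (n = 1.339): cos²i = 0.26431 → i = 59.062°, r = 39.834°, D_min = 138.786°, rainbow angle = 41.214°.
At 676 nm (n = 1.330): cos²i = 0.25630 → i = 59.585°, r = 40.422°, D_min = 137.484°, rainbow angle = 42.516°.
Angular width = |41.214° − 42.516°| = 1.303°.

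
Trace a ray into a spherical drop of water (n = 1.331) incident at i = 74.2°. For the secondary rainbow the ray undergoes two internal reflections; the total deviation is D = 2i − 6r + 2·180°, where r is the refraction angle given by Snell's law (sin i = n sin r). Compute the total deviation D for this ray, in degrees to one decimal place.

230.6°

sin r = sin 74.2° / 1.331 = 0.9622/1.331 = 0.7229; r = 46.30°.
D = 2·74.2° − 6·46.30° + 2·180° = 148.40° − 277.78° + 360° = 230.62°.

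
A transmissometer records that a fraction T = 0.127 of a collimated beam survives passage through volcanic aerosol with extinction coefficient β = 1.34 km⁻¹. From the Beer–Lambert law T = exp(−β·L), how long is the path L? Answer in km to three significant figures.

1.54 km

Beer–Lambert: T = exp(−βL) ⇒ L = −ln(T)/β = −ln(0.127)/1.34 = 2.0636/1.34 = 1.54 km.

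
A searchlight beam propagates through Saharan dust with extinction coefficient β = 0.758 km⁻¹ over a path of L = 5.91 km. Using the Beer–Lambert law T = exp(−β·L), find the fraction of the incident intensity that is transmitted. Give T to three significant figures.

0.0113

τ = β·L = 0.758 × 5.91 = 4.4798.
T = exp(−4.4798) = 0.0113.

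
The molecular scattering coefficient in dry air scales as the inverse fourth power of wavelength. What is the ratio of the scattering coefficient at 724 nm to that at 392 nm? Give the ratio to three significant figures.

Rayleigh scattering ∝ λ⁻⁴, so the ratio of coefficients is the inverse fourth power of the wavelength ratio.
σ(724)/σ(392) = (392/724)⁴ = (0.5414)⁴ = 0.08594.

0.0859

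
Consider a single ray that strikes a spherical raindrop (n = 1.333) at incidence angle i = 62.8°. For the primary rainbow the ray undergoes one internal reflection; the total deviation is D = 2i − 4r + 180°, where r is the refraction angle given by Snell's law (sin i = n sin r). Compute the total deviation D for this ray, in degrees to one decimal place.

138.2°

sin r = sin 62.8° / 1.333 = 0.8894/1.333 = 0.6672; r = 41.85°.
D = 2·62.8° − 4·41.85° + 180° = 125.60° − 167.41° + 180° = 138.19°.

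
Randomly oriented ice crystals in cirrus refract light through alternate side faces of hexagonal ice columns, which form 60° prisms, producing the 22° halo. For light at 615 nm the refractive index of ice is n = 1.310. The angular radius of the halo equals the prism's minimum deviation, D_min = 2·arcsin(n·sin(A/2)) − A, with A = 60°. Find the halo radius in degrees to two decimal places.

21.84°

n·sin(A/2) = 1.310 × sin 30° = 1.310 × 0.5000 = 0.6550.
D_min = 2·arcsin(0.6550) − 60° = 2 × 40.920° − 60° = 21.839°.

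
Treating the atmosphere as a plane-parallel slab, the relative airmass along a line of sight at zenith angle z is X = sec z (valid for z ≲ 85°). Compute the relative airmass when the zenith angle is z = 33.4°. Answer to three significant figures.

1.20

X = sec z = 1/cos 33.4° = 1/0.8348 = 1.1978.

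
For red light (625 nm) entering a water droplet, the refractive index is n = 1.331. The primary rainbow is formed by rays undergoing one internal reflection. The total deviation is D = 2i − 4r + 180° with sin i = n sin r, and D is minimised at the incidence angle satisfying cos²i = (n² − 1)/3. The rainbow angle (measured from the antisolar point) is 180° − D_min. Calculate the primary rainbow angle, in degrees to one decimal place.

42.4°

cos²i = (1.77156 − 1)/3 = 0.25719; i = arccos(0.50714) = 59.527°.
sin r = sin 59.527°/1.331 = 0.64753; r = 40.356°.
D_min = 2·59.527° − 4·40.356° + 180° = 137.630°.
Rainbow angle = 180° − D_min = 42.370°.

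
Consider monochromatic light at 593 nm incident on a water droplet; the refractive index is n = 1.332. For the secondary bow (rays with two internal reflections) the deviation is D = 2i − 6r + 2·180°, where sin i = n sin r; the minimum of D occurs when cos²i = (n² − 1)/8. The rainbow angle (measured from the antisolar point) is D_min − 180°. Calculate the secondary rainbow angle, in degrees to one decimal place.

50.6°

cos²i = (1.77422 − 1)/8 = 0.09678; i = arccos(0.31109) = 71.875°.
sin r = sin 71.875°/1.332 = 0.71350; r = 45.520°.
D_min = 2·71.875° − 6·45.520° + 360° = 230.628°.
Rainbow angle = D_min − 180° = 50.628°.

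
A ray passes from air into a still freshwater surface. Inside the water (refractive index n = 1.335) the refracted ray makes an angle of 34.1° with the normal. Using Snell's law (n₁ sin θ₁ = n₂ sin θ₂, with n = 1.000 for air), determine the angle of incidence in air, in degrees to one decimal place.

48.5°

Snell: sin θ_i = n · sin θ_r = 1.335 × sin 34.1° = 1.335 × 0.5606 = 0.7485.
θ_i = arcsin(0.7485) = 48.46°.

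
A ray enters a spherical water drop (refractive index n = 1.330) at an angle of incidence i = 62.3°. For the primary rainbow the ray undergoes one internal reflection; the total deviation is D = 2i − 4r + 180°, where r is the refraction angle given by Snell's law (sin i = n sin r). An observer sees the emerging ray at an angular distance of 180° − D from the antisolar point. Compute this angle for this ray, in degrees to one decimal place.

sin r = sin 62.3° / 1.330 = 0.8854/1.330 = 0.6657; r = 41.74°.
D = 2·62.3° − 4·41.74° + 180° = 124.60° − 166.95° + 180° = 137.65°.
Angle from antisolar point = 180° − D = 42.35°.

42.3°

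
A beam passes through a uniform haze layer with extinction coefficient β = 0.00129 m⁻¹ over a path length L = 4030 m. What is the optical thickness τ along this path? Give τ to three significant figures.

τ = β·L = 0.00129 × 4030 = 5.1987.

5.20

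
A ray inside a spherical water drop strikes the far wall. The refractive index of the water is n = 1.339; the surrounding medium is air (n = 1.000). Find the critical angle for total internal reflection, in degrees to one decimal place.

48.3°

sin θ_c = n_air / n = 1.000 / 1.339 = 0.7468.
θ_c = arcsin(0.7468) = 48.32°.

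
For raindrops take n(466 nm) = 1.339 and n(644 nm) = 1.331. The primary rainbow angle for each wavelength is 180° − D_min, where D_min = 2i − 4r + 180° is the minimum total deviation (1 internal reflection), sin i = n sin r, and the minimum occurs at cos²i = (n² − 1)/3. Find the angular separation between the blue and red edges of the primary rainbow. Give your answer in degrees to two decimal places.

At 466 nm (n = 1.339): cos²i = 0.26431 → i = 59.062°, r = 39.834°, D_min = 138.786°, rainbow angle = 41.214°.
At 644 nm (n = 1.331): cos²i = 0.25719 → i = 59.527°, r = 40.356°, D_min = 137.630°, rainbow angle = 42.370°.
Angular width = |41.214° − 42.370°| = 1.156°.

1.16°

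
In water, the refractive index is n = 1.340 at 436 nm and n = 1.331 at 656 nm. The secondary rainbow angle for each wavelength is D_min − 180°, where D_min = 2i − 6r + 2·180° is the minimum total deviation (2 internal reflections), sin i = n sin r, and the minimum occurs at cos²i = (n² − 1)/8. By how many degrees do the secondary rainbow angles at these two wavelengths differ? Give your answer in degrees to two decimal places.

At 436 nm (n = 1.340): cos²i = 0.09945 → i = 71.618°, r = 45.088°, D_min = 232.709°, rainbow angle = 52.709°.
At 656 nm (n = 1.331): cos²i = 0.09645 → i = 71.907°, r = 45.575°, D_min = 230.365°, rainbow angle = 50.365°.
Angular width = |52.709° − 50.365°| = 2.344°.

2.34°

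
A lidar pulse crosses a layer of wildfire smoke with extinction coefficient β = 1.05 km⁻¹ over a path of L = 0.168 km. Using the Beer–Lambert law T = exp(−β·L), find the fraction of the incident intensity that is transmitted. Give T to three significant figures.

0.838

τ = β·L = 1.05 × 0.168 = 0.1764.
T = exp(−0.1764) = 0.8383.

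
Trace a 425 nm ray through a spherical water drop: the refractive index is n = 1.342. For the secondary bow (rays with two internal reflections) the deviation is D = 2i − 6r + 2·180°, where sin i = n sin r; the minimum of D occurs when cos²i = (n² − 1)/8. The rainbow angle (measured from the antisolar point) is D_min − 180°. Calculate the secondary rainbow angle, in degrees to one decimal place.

53.2°

cos²i = (1.80096 − 1)/8 = 0.10012; i = arccos(0.31642) = 71.554°.
sin r = sin 71.554°/1.342 = 0.70687; r = 44.981°.
D_min = 2·71.554° − 6·44.981° + 360° = 233.222°.
Rainbow angle = D_min − 180° = 53.222°.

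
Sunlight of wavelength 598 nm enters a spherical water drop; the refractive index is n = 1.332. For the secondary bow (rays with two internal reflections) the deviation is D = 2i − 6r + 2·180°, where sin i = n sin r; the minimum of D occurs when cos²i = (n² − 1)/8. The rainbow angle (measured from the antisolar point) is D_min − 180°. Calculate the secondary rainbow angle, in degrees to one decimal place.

cos²i = (1.77422 − 1)/8 = 0.09678; i = arccos(0.31109) = 71.875°.
sin r = sin 71.875°/1.332 = 0.71350; r = 45.520°.
D_min = 2·71.875° − 6·45.520° + 360° = 230.628°.
Rainbow angle = D_min − 180° = 50.628°.

50.6°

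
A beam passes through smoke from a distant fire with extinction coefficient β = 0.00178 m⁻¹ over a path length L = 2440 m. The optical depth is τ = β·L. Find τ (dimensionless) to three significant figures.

τ = β·L = 0.00178 × 2440 = 4.3432.

4.34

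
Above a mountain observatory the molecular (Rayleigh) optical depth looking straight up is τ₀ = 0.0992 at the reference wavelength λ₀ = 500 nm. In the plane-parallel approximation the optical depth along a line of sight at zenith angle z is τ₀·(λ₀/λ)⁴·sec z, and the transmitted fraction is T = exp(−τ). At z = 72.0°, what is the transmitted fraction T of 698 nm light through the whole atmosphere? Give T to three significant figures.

sec 72.0° = 3.2361.
τ = 0.0992 × (500/698)⁴ × 3.2361 = 0.0992 × 0.2633 × 3.2361 = 0.0845.
T = exp(−0.0845) = 0.9189.

0.919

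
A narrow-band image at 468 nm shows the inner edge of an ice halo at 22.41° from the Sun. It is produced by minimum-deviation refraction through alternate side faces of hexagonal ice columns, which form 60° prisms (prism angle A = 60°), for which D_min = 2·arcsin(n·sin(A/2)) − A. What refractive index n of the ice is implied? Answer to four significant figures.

1.318

Rearranging: n = sin((D_min + A)/2) / sin(A/2).
(D_min + A)/2 = (22.41° + 60°)/2 = 41.205°.
n = sin 41.205° / sin 30° = 0.6588 / 0.5000 = 1.3175.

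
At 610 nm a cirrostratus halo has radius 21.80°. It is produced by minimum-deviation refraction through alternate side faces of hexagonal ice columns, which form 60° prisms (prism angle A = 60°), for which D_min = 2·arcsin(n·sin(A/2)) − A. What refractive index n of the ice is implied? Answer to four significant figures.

Rearranging: n = sin((D_min + A)/2) / sin(A/2).
(D_min + A)/2 = (21.80° + 60°)/2 = 40.900°.
n = sin 40.900° / sin 30° = 0.6547 / 0.5000 = 1.3095.

1.309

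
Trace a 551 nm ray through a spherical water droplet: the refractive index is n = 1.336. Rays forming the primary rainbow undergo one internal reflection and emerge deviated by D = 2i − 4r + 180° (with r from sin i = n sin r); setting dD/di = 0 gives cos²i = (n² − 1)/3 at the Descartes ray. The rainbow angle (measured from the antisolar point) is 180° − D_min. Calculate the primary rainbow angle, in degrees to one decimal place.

41.6°

cos²i = (1.78490 − 1)/3 = 0.26163; i = arccos(0.51150) = 59.236°.
sin r = sin 59.236°/1.336 = 0.64318; r = 40.029°.
D_min = 2·59.236° − 4·40.029° + 180° = 138.356°.
Rainbow angle = 180° − D_min = 41.644°.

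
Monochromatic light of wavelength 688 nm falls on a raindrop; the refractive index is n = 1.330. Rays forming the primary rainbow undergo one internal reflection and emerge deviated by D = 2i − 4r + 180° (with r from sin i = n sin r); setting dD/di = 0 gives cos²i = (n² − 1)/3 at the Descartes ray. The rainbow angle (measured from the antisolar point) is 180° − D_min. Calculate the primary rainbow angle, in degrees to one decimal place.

cos²i = (1.76890 − 1)/3 = 0.25630; i = arccos(0.50626) = 59.585°.
sin r = sin 59.585°/1.330 = 0.64841; r = 40.422°.
D_min = 2·59.585° − 4·40.422° + 180° = 137.484°.
Rainbow angle = 180° − D_min = 42.516°.

42.5°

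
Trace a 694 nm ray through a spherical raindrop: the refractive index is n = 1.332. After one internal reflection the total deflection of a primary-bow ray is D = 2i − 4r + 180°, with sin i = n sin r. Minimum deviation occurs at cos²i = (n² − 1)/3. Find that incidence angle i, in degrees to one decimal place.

cos²i = (1.332² − 1)/3 = (1.77422 − 1)/3 = 0.25807.
cos i = 0.50801, so i = 59.469°.

59.5°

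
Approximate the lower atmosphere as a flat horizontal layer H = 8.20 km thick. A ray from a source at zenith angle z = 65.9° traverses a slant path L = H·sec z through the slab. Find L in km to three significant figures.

20.1 km

sec z = 1/cos 65.9° = 2.4490.
L = 8.20 × 2.4490 = 20.082 km.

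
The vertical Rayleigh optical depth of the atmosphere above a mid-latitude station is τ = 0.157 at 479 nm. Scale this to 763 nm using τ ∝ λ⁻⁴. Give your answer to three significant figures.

0.0244

τ(763 nm) = τ(479 nm) × (479/763)⁴ = 0.157 × (0.6278)⁴ = 0.157 × 0.1553 = 0.0244.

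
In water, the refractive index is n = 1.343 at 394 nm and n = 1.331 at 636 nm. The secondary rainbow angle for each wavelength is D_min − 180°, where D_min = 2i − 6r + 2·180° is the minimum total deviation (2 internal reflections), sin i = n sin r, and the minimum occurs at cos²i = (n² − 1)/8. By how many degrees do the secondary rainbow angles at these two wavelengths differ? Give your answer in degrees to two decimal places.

At 394 nm (n = 1.343): cos²i = 0.10046 → i = 71.522°, r = 44.928°, D_min = 233.478°, rainbow angle = 53.478°.
At 636 nm (n = 1.331): cos²i = 0.09645 → i = 71.907°, r = 45.575°, D_min = 230.365°, rainbow angle = 50.365°.
Angular width = |53.478° − 50.365°| = 3.113°.

3.11°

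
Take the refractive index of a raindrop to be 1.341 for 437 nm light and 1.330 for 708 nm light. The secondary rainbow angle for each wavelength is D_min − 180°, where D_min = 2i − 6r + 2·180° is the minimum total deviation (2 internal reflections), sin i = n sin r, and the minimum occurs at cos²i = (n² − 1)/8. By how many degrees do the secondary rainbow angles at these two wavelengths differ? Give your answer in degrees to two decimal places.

At 437 nm (n = 1.341): cos²i = 0.09979 → i = 71.586°, r = 45.034°, D_min = 232.966°, rainbow angle = 52.966°.
At 708 nm (n = 1.330): cos²i = 0.09611 → i = 71.940°, r = 45.630°, D_min = 230.101°, rainbow angle = 50.101°.
Angular width = |52.966° − 50.101°| = 2.865°.

2.86°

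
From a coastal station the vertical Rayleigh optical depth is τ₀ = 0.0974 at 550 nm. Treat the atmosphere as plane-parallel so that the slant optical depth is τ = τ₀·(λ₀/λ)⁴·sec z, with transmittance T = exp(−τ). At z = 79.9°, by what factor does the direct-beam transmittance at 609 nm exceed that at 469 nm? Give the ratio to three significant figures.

Airmass: sec 79.9° = 5.7023.
τ(609 nm) = 0.0974 × (550/609)⁴ × 5.7023 = 0.0974 × 0.6652 × 5.7023 = 0.3695.
τ(469 nm) = 0.0974 × (550/469)⁴ × 5.7023 = 0.0974 × 1.8913 × 5.7023 = 1.0504.
T(609)/T(469) = exp(τ_B − τ_A) = exp(0.6810) = 1.9758.

1.98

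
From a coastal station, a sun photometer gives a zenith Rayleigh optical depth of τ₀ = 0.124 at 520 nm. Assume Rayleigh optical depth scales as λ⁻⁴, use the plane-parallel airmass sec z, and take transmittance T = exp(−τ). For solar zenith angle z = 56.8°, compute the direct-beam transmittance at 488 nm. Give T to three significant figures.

0.747

sec 56.8° = 1.8263.
τ = 0.124 × (520/488)⁴ × 1.8263 = 0.124 × 1.2892 × 1.8263 = 0.2920.
T = exp(−0.2920) = 0.7468.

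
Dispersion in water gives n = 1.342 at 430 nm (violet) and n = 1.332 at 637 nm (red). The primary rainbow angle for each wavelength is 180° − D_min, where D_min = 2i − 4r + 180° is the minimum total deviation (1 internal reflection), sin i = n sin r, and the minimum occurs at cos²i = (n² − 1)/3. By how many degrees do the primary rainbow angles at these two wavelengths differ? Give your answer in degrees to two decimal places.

1.44°

At 430 nm (n = 1.342): cos²i = 0.26699 → i = 58.888°, r = 39.641°, D_min = 139.213°, rainbow angle = 40.787°.
At 637 nm (n = 1.332): cos²i = 0.25807 → i = 59.469°, r = 40.290°, D_min = 137.776°, rainbow angle = 42.224°.
Angular width = |40.787° − 42.224°| = 1.437°.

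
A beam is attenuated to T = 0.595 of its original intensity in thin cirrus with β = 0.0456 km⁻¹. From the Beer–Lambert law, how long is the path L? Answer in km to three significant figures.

11.4 km

Beer–Lambert: T = exp(−βL) ⇒ L = −ln(T)/β = −ln(0.595)/0.0456 = 0.5192/0.0456 = 11.39 km.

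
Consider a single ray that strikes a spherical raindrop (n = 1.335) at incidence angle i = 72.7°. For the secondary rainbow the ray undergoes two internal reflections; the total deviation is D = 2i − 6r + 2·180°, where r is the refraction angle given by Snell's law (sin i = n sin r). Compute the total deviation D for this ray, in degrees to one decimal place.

231.5°

sin r = sin 72.7° / 1.335 = 0.9548/1.335 = 0.7152; r = 45.66°.
D = 2·72.7° − 6·45.66° + 2·180° = 145.40° − 273.95° + 360° = 231.45°.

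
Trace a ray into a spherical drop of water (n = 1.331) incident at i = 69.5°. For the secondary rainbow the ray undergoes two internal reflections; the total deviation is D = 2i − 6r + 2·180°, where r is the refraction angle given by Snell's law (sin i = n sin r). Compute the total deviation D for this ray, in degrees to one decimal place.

230.6°

sin r = sin 69.5° / 1.331 = 0.9367/1.331 = 0.7037; r = 44.73°.
D = 2·69.5° − 6·44.73° + 2·180° = 139.00° − 268.36° + 360° = 230.64°.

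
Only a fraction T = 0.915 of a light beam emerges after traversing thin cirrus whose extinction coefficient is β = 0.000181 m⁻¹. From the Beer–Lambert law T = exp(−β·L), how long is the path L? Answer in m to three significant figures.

491 m

Beer–Lambert: T = exp(−βL) ⇒ L = −ln(T)/β = −ln(0.915)/0.000181 = 0.0888/0.000181 = 490.8 m.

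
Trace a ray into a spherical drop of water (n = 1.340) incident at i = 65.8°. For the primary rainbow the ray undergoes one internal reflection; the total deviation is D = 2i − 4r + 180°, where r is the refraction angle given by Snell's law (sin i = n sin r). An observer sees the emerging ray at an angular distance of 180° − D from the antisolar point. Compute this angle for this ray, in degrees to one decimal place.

sin r = sin 65.8° / 1.340 = 0.9121/1.340 = 0.6807; r = 42.90°.
D = 2·65.8° − 4·42.90° + 180° = 131.60° − 171.59° + 180° = 140.01°.
Angle from antisolar point = 180° − D = 39.99°.

40.0°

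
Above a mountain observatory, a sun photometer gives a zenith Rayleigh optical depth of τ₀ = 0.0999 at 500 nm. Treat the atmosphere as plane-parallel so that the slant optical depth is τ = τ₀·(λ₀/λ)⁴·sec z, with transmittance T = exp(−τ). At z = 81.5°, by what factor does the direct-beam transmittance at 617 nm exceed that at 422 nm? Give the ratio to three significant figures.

Airmass: sec 81.5° = 6.7655.
τ(617 nm) = 0.0999 × (500/617)⁴ × 6.7655 = 0.0999 × 0.4313 × 6.7655 = 0.2915.
τ(422 nm) = 0.0999 × (500/422)⁴ × 6.7655 = 0.0999 × 1.9707 × 6.7655 = 1.3320.
T(617)/T(422) = exp(τ_B − τ_A) = exp(1.0405) = 2.8306.

2.83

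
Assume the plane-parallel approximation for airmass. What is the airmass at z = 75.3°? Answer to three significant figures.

X = sec z = 1/cos 75.3° = 1/0.2538 = 3.9408.

3.94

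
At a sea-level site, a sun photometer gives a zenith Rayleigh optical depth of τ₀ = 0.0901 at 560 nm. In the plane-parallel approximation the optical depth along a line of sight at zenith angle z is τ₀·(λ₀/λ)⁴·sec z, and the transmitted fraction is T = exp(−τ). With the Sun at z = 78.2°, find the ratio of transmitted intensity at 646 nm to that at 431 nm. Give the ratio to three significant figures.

Airmass: sec 78.2° = 4.8901.
τ(646 nm) = 0.0901 × (560/646)⁴ × 4.8901 = 0.0901 × 0.5647 × 4.8901 = 0.2488.
τ(431 nm) = 0.0901 × (560/431)⁴ × 4.8901 = 0.0901 × 2.8500 × 4.8901 = 1.2557.
T(646)/T(431) = exp(τ_B − τ_A) = exp(1.0069) = 2.7371.

2.74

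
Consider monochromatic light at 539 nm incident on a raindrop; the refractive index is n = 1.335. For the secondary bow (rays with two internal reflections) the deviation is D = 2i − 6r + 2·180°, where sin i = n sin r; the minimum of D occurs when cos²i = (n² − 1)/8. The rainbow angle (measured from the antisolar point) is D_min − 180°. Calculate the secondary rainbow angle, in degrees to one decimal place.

51.4°

cos²i = (1.78222 − 1)/8 = 0.09778; i = arccos(0.31269) = 71.778°.
sin r = sin 71.778°/1.335 = 0.71150; r = 45.357°.
D_min = 2·71.778° − 6·45.357° + 360° = 231.414°.
Rainbow angle = D_min − 180° = 51.414°.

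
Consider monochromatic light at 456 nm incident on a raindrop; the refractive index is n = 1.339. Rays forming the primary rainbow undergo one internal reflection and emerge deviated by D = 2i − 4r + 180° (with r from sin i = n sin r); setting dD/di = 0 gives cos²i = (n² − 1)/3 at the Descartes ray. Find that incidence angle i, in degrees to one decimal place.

59.1°

cos²i = (1.339² − 1)/3 = (1.79292 − 1)/3 = 0.26431.
cos i = 0.51411, so i = 59.062°.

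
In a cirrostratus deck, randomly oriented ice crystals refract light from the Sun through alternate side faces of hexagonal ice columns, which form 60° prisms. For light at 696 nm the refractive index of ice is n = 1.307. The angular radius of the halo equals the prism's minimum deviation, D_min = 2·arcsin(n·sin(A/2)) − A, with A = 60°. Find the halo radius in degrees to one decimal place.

n·sin(A/2) = 1.307 × sin 30° = 1.307 × 0.5000 = 0.6535.
D_min = 2·arcsin(0.6535) − 60° = 2 × 40.806° − 60° = 21.612°.

21.6°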